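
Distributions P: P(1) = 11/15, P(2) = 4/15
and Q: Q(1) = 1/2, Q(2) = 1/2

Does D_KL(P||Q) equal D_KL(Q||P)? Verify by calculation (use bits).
D_KL(P||Q) = 0.1634 bits, D_KL(Q||P) = 0.1772 bits. No — D_KL(P||Q) ≠ D_KL(Q||P) for this pair.

D_KL(P||Q) = Σ P(x) log₂(P(x)/Q(x))

Computing term by term:
  P(1)·log₂(P(1)/Q(1)) = (11/15)·log₂((11/15)/(1/2)) = 0.40520
  P(2)·log₂(P(2)/Q(2)) = (4/15)·log₂((4/15)/(1/2)) = -0.24184

D_KL(P||Q) = 0.40520 - 0.24184 = 0.16336 ≈ 0.1634 bits

D_KL(Q||P) = Σ Q(x) log₂(Q(x)/P(x))

Computing term by term:
  Q(1)·log₂(Q(1)/P(1)) = (1/2)·log₂((1/2)/(11/15)) = -0.27627
  Q(2)·log₂(Q(2)/P(2)) = (1/2)·log₂((1/2)/(4/15)) = 0.45345

D_KL(Q||P) = -0.27627 + 0.45345 = 0.17718 ≈ 0.1772 bits

These are NOT equal (difference: 0.0138 bits). KL divergence is asymmetric: D_KL(P||Q) ≠ D_KL(Q||P) in general.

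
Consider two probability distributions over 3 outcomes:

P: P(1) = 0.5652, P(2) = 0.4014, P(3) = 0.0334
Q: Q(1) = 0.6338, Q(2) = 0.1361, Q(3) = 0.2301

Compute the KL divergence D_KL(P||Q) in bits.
0.4399 bits

D_KL(P||Q) = Σ P(x) log₂(P(x)/Q(x))

Computing term by term:
  P(1)·log₂(P(1)/Q(1)) = 0.5652·log₂(0.5652/0.6338) = -0.09341
  P(2)·log₂(P(2)/Q(2)) = 0.4014·log₂(0.4014/0.1361) = 0.62633
  P(3)·log₂(P(3)/Q(3)) = 0.0334·log₂(0.0334/0.2301) = -0.09300

D_KL(P||Q) = -0.09341 + 0.62633 - 0.09300 = 0.43992 ≈ 0.4399 bits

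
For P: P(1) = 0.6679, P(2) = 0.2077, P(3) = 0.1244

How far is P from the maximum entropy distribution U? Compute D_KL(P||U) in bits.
0.3510 bits

U(i) = 1/3 for all i

D_KL(P||U) = Σ P(x) log₂(P(x) / (1/3))
           = Σ P(x) log₂(P(x)) + log₂(3)
           = log₂(3) - H(P)

H(P) = -Σ P(x) log₂(P(x)):
  -P(1)·log₂(P(1)) = -(0.6679)·log₂(0.6679) = 0.38892
  -P(2)·log₂(P(2)) = -(0.2077)·log₂(0.2077) = 0.47094
  -P(3)·log₂(P(3)) = -(0.1244)·log₂(0.1244) = 0.37406
H(P) = 0.38892 + 0.47094 + 0.37406 = 1.23392 bits

log₂(3) = 1.58496 bits

D_KL(P||U) = 1.58496 - 1.23392 = 0.35104 ≈ 0.3510 bits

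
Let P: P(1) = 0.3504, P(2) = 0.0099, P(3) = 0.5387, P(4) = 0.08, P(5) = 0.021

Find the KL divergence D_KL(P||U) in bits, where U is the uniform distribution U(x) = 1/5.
0.8366 bits

U(i) = 1/5 for all i

D_KL(P||U) = Σ P(x) log₂(P(x) / (1/5))
           = Σ P(x) log₂(P(x)) + log₂(5)
           = log₂(5) - H(P)

H(P) = -Σ P(x) log₂(P(x)):
  -P(1)·log₂(P(1)) = -(0.3504)·log₂(0.3504) = 0.53013
  -P(2)·log₂(P(2)) = -(0.0099)·log₂(0.0099) = 0.06592
  -P(3)·log₂(P(3)) = -(0.5387)·log₂(0.5387) = 0.48076
  -P(4)·log₂(P(4)) = -(0.08)·log₂(0.08) = 0.29151
  -P(5)·log₂(P(5)) = -(0.021)·log₂(0.021) = 0.11704
H(P) = 0.53013 + 0.06592 + 0.48076 + 0.29151 + 0.11704 = 1.48536 bits

log₂(5) = 2.32193 bits

D_KL(P||U) = 2.32193 - 1.48536 = 0.83657 ≈ 0.8366 bits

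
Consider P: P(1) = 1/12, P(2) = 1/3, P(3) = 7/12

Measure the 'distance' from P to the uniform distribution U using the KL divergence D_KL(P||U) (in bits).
0.3043 bits

U(i) = 1/3 for all i

D_KL(P||U) = Σ P(x) log₂(P(x) / (1/3))
           = Σ P(x) log₂(P(x)) + log₂(3)
           = log₂(3) - H(P)

H(P) = -Σ P(x) log₂(P(x)):
  -P(1)·log₂(P(1)) = -(1/12)·log₂(1/12) = 0.29875
  -P(2)·log₂(P(2)) = -(1/3)·log₂(1/3) = 0.52832
  -P(3)·log₂(P(3)) = -(7/12)·log₂(7/12) = 0.45360
H(P) = 0.29875 + 0.52832 + 0.45360 = 1.28067 bits

log₂(3) = 1.58496 bits

D_KL(P||U) = 1.58496 - 1.28067 = 0.30429 ≈ 0.3043 bits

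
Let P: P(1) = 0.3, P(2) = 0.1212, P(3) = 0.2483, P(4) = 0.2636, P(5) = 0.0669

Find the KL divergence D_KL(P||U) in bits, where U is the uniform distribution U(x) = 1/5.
0.1647 bits

U(i) = 1/5 for all i

D_KL(P||U) = Σ P(x) log₂(P(x) / (1/5))
           = Σ P(x) log₂(P(x)) + log₂(5)
           = log₂(5) - H(P)

H(P) = -Σ P(x) log₂(P(x)):
  -P(1)·log₂(P(1)) = -(0.3)·log₂(0.3) = 0.52109
  -P(2)·log₂(P(2)) = -(0.1212)·log₂(0.1212) = 0.36900
  -P(3)·log₂(P(3)) = -(0.2483)·log₂(0.2483) = 0.49904
  -P(4)·log₂(P(4)) = -(0.2636)·log₂(0.2636) = 0.50706
  -P(5)·log₂(P(5)) = -(0.0669)·log₂(0.0669) = 0.26103
H(P) = 0.52109 + 0.36900 + 0.49904 + 0.50706 + 0.26103 = 2.15722 bits

log₂(5) = 2.32193 bits

D_KL(P||U) = 2.32193 - 2.15722 = 0.16471 ≈ 0.1647 bits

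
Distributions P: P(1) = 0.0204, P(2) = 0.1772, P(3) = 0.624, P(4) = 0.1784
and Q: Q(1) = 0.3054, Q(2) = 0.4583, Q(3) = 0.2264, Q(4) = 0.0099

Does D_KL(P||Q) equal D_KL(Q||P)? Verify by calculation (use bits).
D_KL(P||Q) = 1.3343 bits, D_KL(Q||P) = 1.4481 bits. No — D_KL(P||Q) ≠ D_KL(Q||P) for this pair.

D_KL(P||Q) = Σ P(x) log₂(P(x)/Q(x))

Computing term by term:
  P(1)·log₂(P(1)/Q(1)) = 0.0204·log₂(0.0204/0.3054) = -0.07964
  P(2)·log₂(P(2)/Q(2)) = 0.1772·log₂(0.1772/0.4583) = -0.24293
  P(3)·log₂(P(3)/Q(3)) = 0.624·log₂(0.624/0.2264) = 0.91271
  P(4)·log₂(P(4)/Q(4)) = 0.1784·log₂(0.1784/0.0099) = 0.74420

D_KL(P||Q) = -0.07964 - 0.24293 + 0.91271 + 0.74420 = 1.33434 ≈ 1.3343 bits

D_KL(Q||P) = Σ Q(x) log₂(Q(x)/P(x))

Computing term by term:
  Q(1)·log₂(Q(1)/P(1)) = 0.3054·log₂(0.3054/0.0204) = 1.19230
  Q(2)·log₂(Q(2)/P(2)) = 0.4583·log₂(0.4583/0.1772) = 0.62829
  Q(3)·log₂(Q(3)/P(3)) = 0.2264·log₂(0.2264/0.624) = -0.33115
  Q(4)·log₂(Q(4)/P(4)) = 0.0099·log₂(0.0099/0.1784) = -0.04130

D_KL(Q||P) = 1.19230 + 0.62829 - 0.33115 - 0.04130 = 1.44814 ≈ 1.4481 bits

These are NOT equal (difference: 0.1138 bits). KL divergence is asymmetric: D_KL(P||Q) ≠ D_KL(Q||P) in general.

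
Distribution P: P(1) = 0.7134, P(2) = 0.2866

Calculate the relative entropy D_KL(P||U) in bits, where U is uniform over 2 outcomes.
0.1357 bits

U(i) = 1/2 for all i

D_KL(P||U) = Σ P(x) log₂(P(x) / (1/2))
           = Σ P(x) log₂(P(x)) + log₂(2)
           = log₂(2) - H(P)

H(P) = -Σ P(x) log₂(P(x)):
  -P(1)·log₂(P(1)) = -(0.7134)·log₂(0.7134) = 0.34758
  -P(2)·log₂(P(2)) = -(0.2866)·log₂(0.2866) = 0.51671
H(P) = 0.34758 + 0.51671 = 0.86429 bits

log₂(2) = 1.00000 bits

D_KL(P||U) = 1.00000 - 0.86429 = 0.13571 ≈ 0.1357 bits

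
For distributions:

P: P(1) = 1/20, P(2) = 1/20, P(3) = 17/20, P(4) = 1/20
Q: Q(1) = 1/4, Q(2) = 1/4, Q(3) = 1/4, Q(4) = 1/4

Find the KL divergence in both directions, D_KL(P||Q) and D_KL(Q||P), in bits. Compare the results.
D_KL(P||Q) = 1.1524 bits, D_KL(Q||P) = 1.3001 bits. D_KL(Q||P) is larger than D_KL(P||Q) by 0.1477 bits; the two directions differ.

D_KL(P||Q) = Σ P(x) log₂(P(x)/Q(x))

Computing term by term:
  P(1)·log₂(P(1)/Q(1)) = (1/20)·log₂((1/20)/(1/4)) = -0.11610
  P(2)·log₂(P(2)/Q(2)) = (1/20)·log₂((1/20)/(1/4)) = -0.11610
  P(3)·log₂(P(3)/Q(3)) = (17/20)·log₂((17/20)/(1/4)) = 1.50070
  P(4)·log₂(P(4)/Q(4)) = (1/20)·log₂((1/20)/(1/4)) = -0.11610

D_KL(P||Q) = -0.11610 - 0.11610 + 1.50070 - 0.11610 = 1.15240 ≈ 1.1524 bits

D_KL(Q||P) = Σ Q(x) log₂(Q(x)/P(x))

Computing term by term:
  Q(1)·log₂(Q(1)/P(1)) = (1/4)·log₂((1/4)/(1/20)) = 0.58048
  Q(2)·log₂(Q(2)/P(2)) = (1/4)·log₂((1/4)/(1/20)) = 0.58048
  Q(3)·log₂(Q(3)/P(3)) = (1/4)·log₂((1/4)/(17/20)) = -0.44138
  Q(4)·log₂(Q(4)/P(4)) = (1/4)·log₂((1/4)/(1/20)) = 0.58048

D_KL(Q||P) = 0.58048 + 0.58048 - 0.44138 + 0.58048 = 1.30006 ≈ 1.3001 bits

These are NOT equal (difference: 0.1477 bits). KL divergence is asymmetric: D_KL(P||Q) ≠ D_KL(Q||P) in general.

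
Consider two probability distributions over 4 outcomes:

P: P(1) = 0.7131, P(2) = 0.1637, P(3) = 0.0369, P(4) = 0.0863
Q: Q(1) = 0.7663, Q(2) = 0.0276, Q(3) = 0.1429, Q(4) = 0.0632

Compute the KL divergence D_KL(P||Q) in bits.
0.3131 bits

D_KL(P||Q) = Σ P(x) log₂(P(x)/Q(x))

Computing term by term:
  P(1)·log₂(P(1)/Q(1)) = 0.7131·log₂(0.7131/0.7663) = -0.07402
  P(2)·log₂(P(2)/Q(2)) = 0.1637·log₂(0.1637/0.0276) = 0.42043
  P(3)·log₂(P(3)/Q(3)) = 0.0369·log₂(0.0369/0.1429) = -0.07208
  P(4)·log₂(P(4)/Q(4)) = 0.0863·log₂(0.0863/0.0632) = 0.03879

D_KL(P||Q) = -0.07402 + 0.42043 - 0.07208 + 0.03879 = 0.31312 ≈ 0.3131 bits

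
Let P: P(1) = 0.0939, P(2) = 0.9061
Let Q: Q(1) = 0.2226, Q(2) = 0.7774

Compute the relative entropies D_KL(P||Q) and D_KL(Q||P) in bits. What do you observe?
D_KL(P||Q) = 0.0833 bits, D_KL(Q||P) = 0.1054 bits. The two directions give different values (D_KL(Q||P) exceeds D_KL(P||Q) by 0.0221 bits): KL divergence is asymmetric.

D_KL(P||Q) = Σ P(x) log₂(P(x)/Q(x))

Computing term by term:
  P(1)·log₂(P(1)/Q(1)) = 0.0939·log₂(0.0939/0.2226) = -0.11693
  P(2)·log₂(P(2)/Q(2)) = 0.9061·log₂(0.9061/0.7774) = 0.20026

D_KL(P||Q) = -0.11693 + 0.20026 = 0.08333 ≈ 0.0833 bits

D_KL(Q||P) = Σ Q(x) log₂(Q(x)/P(x))

Computing term by term:
  Q(1)·log₂(Q(1)/P(1)) = 0.2226·log₂(0.2226/0.0939) = 0.27719
  Q(2)·log₂(Q(2)/P(2)) = 0.7774·log₂(0.7774/0.9061) = -0.17182

D_KL(Q||P) = 0.27719 - 0.17182 = 0.10537 ≈ 0.1054 bits

These are NOT equal (difference: 0.0221 bits). KL divergence is asymmetric: D_KL(P||Q) ≠ D_KL(Q||P) in general.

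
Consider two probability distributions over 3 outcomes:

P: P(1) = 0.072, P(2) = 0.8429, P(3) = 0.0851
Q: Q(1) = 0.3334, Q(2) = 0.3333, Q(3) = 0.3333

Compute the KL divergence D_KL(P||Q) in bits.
0.8014 bits

D_KL(P||Q) = Σ P(x) log₂(P(x)/Q(x))

Computing term by term:
  P(1)·log₂(P(1)/Q(1)) = 0.072·log₂(0.072/0.3334) = -0.15921
  P(2)·log₂(P(2)/Q(2)) = 0.8429·log₂(0.8429/0.3333) = 1.12826
  P(3)·log₂(P(3)/Q(3)) = 0.0851·log₂(0.0851/0.3333) = -0.16761

D_KL(P||Q) = -0.15921 + 1.12826 - 0.16761 = 0.80144 ≈ 0.8014 bits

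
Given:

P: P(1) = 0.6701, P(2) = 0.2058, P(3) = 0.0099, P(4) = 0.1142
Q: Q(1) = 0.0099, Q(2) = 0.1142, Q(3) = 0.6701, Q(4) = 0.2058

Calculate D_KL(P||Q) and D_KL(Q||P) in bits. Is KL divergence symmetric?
D_KL(P||Q) = 4.0924 bits, D_KL(Q||P) = 4.0924 bits. The two values coincide for this particular pair, but no — KL divergence is not symmetric in general.

D_KL(P||Q) = Σ P(x) log₂(P(x)/Q(x))

Computing term by term:
  P(1)·log₂(P(1)/Q(1)) = 0.6701·log₂(0.6701/0.0099) = 4.07475
  P(2)·log₂(P(2)/Q(2)) = 0.2058·log₂(0.2058/0.1142) = 0.17486
  P(3)·log₂(P(3)/Q(3)) = 0.0099·log₂(0.0099/0.6701) = -0.06020
  P(4)·log₂(P(4)/Q(4)) = 0.1142·log₂(0.1142/0.2058) = -0.09703

D_KL(P||Q) = 4.07475 + 0.17486 - 0.06020 - 0.09703 = 4.09238 ≈ 4.0924 bits

D_KL(Q||P) = Σ Q(x) log₂(Q(x)/P(x))

Computing term by term:
  Q(1)·log₂(Q(1)/P(1)) = 0.0099·log₂(0.0099/0.6701) = -0.06020
  Q(2)·log₂(Q(2)/P(2)) = 0.1142·log₂(0.1142/0.2058) = -0.09703
  Q(3)·log₂(Q(3)/P(3)) = 0.6701·log₂(0.6701/0.0099) = 4.07475
  Q(4)·log₂(Q(4)/P(4)) = 0.2058·log₂(0.2058/0.1142) = 0.17486

D_KL(Q||P) = -0.06020 - 0.09703 + 4.07475 + 0.17486 = 4.09238 ≈ 4.0924 bits

These ARE equal here. Q is P with outcomes relabeled (Q(1) = P(3), Q(2) = P(4), Q(3) = P(1), Q(4) = P(2)) by a relabeling that is its own inverse, so the two sums contain exactly the same terms in a different order. This is a special case — KL divergence is not symmetric in general: D_KL(P||Q) ≠ D_KL(Q||P) for most P, Q.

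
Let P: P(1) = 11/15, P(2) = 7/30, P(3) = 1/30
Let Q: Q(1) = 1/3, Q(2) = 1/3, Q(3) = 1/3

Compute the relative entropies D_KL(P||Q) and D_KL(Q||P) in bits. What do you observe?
D_KL(P||Q) = 0.6034 bits, D_KL(Q||P) = 0.8997 bits. The two directions give different values (D_KL(Q||P) exceeds D_KL(P||Q) by 0.2963 bits): KL divergence is asymmetric.

D_KL(P||Q) = Σ P(x) log₂(P(x)/Q(x))

Computing term by term:
  P(1)·log₂(P(1)/Q(1)) = (11/15)·log₂((11/15)/(1/3)) = 0.83417
  P(2)·log₂(P(2)/Q(2)) = (7/30)·log₂((7/30)/(1/3)) = -0.12007
  P(3)·log₂(P(3)/Q(3)) = (1/30)·log₂((1/30)/(1/3)) = -0.11073

D_KL(P||Q) = 0.83417 - 0.12007 - 0.11073 = 0.60337 ≈ 0.6034 bits

D_KL(Q||P) = Σ Q(x) log₂(Q(x)/P(x))

Computing term by term:
  Q(1)·log₂(Q(1)/P(1)) = (1/3)·log₂((1/3)/(11/15)) = -0.37917
  Q(2)·log₂(Q(2)/P(2)) = (1/3)·log₂((1/3)/(7/30)) = 0.17152
  Q(3)·log₂(Q(3)/P(3)) = (1/3)·log₂((1/3)/(1/30)) = 1.10731

D_KL(Q||P) = -0.37917 + 0.17152 + 1.10731 = 0.89966 ≈ 0.8997 bits

These are NOT equal (difference: 0.2963 bits). KL divergence is asymmetric: D_KL(P||Q) ≠ D_KL(Q||P) in general.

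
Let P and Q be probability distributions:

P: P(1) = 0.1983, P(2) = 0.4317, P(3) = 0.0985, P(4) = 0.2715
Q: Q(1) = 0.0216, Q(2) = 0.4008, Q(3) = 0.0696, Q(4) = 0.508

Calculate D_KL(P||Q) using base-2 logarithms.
0.4845 bits

D_KL(P||Q) = Σ P(x) log₂(P(x)/Q(x))

Computing term by term:
  P(1)·log₂(P(1)/Q(1)) = 0.1983·log₂(0.1983/0.0216) = 0.63428
  P(2)·log₂(P(2)/Q(2)) = 0.4317·log₂(0.4317/0.4008) = 0.04626
  P(3)·log₂(P(3)/Q(3)) = 0.0985·log₂(0.0985/0.0696) = 0.04935
  P(4)·log₂(P(4)/Q(4)) = 0.2715·log₂(0.2715/0.508) = -0.24540

D_KL(P||Q) = 0.63428 + 0.04626 + 0.04935 - 0.24540 = 0.48449 ≈ 0.4845 bits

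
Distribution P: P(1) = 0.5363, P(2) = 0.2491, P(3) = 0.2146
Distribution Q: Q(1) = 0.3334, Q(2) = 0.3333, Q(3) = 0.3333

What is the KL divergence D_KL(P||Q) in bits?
0.1268 bits

D_KL(P||Q) = Σ P(x) log₂(P(x)/Q(x))

Computing term by term:
  P(1)·log₂(P(1)/Q(1)) = 0.5363·log₂(0.5363/0.3334) = 0.36779
  P(2)·log₂(P(2)/Q(2)) = 0.2491·log₂(0.2491/0.3333) = -0.10465
  P(3)·log₂(P(3)/Q(3)) = 0.2146·log₂(0.2146/0.3333) = -0.13631

D_KL(P||Q) = 0.36779 - 0.10465 - 0.13631 = 0.12683 ≈ 0.1268 bits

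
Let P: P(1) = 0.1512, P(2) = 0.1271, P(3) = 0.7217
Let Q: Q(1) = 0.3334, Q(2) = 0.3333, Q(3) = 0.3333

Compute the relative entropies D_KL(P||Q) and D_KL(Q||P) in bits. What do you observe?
D_KL(P||Q) = 0.4551 bits, D_KL(Q||P) = 0.4724 bits. The two directions give different values (D_KL(Q||P) exceeds D_KL(P||Q) by 0.0173 bits): KL divergence is asymmetric.

D_KL(P||Q) = Σ P(x) log₂(P(x)/Q(x))

Computing term by term:
  P(1)·log₂(P(1)/Q(1)) = 0.1512·log₂(0.1512/0.3334) = -0.17249
  P(2)·log₂(P(2)/Q(2)) = 0.1271·log₂(0.1271/0.3333) = -0.17678
  P(3)·log₂(P(3)/Q(3)) = 0.7217·log₂(0.7217/0.3333) = 0.80439

D_KL(P||Q) = -0.17249 - 0.17678 + 0.80439 = 0.45512 ≈ 0.4551 bits

D_KL(Q||P) = Σ Q(x) log₂(Q(x)/P(x))

Computing term by term:
  Q(1)·log₂(Q(1)/P(1)) = 0.3334·log₂(0.3334/0.1512) = 0.38034
  Q(2)·log₂(Q(2)/P(2)) = 0.3333·log₂(0.3333/0.1271) = 0.46357
  Q(3)·log₂(Q(3)/P(3)) = 0.3333·log₂(0.3333/0.7217) = -0.37149

D_KL(Q||P) = 0.38034 + 0.46357 - 0.37149 = 0.47242 ≈ 0.4724 bits

These are NOT equal (difference: 0.0173 bits). KL divergence is asymmetric: D_KL(P||Q) ≠ D_KL(Q||P) in general.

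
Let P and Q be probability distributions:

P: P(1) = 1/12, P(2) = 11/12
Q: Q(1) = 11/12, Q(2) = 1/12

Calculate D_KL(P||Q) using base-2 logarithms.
2.8829 bits

D_KL(P||Q) = Σ P(x) log₂(P(x)/Q(x))

Computing term by term:
  P(1)·log₂(P(1)/Q(1)) = (1/12)·log₂((1/12)/(11/12)) = -0.28829
  P(2)·log₂(P(2)/Q(2)) = (11/12)·log₂((11/12)/(1/12)) = 3.17115

D_KL(P||Q) = -0.28829 + 3.17115 = 2.88286 ≈ 2.8829 bits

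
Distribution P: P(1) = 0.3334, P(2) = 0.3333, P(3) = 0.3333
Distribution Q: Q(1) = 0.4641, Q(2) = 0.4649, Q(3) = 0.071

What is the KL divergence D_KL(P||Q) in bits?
0.4245 bits

D_KL(P||Q) = Σ P(x) log₂(P(x)/Q(x))

Computing term by term:
  P(1)·log₂(P(1)/Q(1)) = 0.3334·log₂(0.3334/0.4641) = -0.15909
  P(2)·log₂(P(2)/Q(2)) = 0.3333·log₂(0.3333/0.4649) = -0.16002
  P(3)·log₂(P(3)/Q(3)) = 0.3333·log₂(0.3333/0.071) = 0.74357

D_KL(P||Q) = -0.15909 - 0.16002 + 0.74357 = 0.42446 ≈ 0.4245 bits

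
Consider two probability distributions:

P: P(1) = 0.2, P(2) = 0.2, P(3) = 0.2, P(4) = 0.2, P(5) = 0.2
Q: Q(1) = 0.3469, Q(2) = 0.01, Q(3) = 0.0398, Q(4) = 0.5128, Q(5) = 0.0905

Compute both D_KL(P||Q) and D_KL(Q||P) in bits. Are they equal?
D_KL(P||Q) = 1.1284 bits, D_KL(Q||P) = 0.7328 bits. No, they are not equal.

D_KL(P||Q) = Σ P(x) log₂(P(x)/Q(x))

Computing term by term:
  P(1)·log₂(P(1)/Q(1)) = 0.2·log₂(0.2/0.3469) = -0.15890
  P(2)·log₂(P(2)/Q(2)) = 0.2·log₂(0.2/0.01) = 0.86439
  P(3)·log₂(P(3)/Q(3)) = 0.2·log₂(0.2/0.0398) = 0.46583
  P(4)·log₂(P(4)/Q(4)) = 0.2·log₂(0.2/0.5128) = -0.27168
  P(5)·log₂(P(5)/Q(5)) = 0.2·log₂(0.2/0.0905) = 0.22880

D_KL(P||Q) = -0.15890 + 0.86439 + 0.46583 - 0.27168 + 0.22880 = 1.12844 ≈ 1.1284 bits

D_KL(Q||P) = Σ Q(x) log₂(Q(x)/P(x))

Computing term by term:
  Q(1)·log₂(Q(1)/P(1)) = 0.3469·log₂(0.3469/0.2) = 0.27562
  Q(2)·log₂(Q(2)/P(2)) = 0.01·log₂(0.01/0.2) = -0.04322
  Q(3)·log₂(Q(3)/P(3)) = 0.0398·log₂(0.0398/0.2) = -0.09270
  Q(4)·log₂(Q(4)/P(4)) = 0.5128·log₂(0.5128/0.2) = 0.69659
  Q(5)·log₂(Q(5)/P(5)) = 0.0905·log₂(0.0905/0.2) = -0.10353

D_KL(Q||P) = 0.27562 - 0.04322 - 0.09270 + 0.69659 - 0.10353 = 0.73276 ≈ 0.7328 bits

These are NOT equal (difference: 0.3956 bits). KL divergence is asymmetric: D_KL(P||Q) ≠ D_KL(Q||P) in general.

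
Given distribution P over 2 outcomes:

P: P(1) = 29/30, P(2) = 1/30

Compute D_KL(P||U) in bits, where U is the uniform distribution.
0.7892 bits

U(i) = 1/2 for all i

D_KL(P||U) = Σ P(x) log₂(P(x) / (1/2))
           = Σ P(x) log₂(P(x)) + log₂(2)
           = log₂(2) - H(P)

H(P) = -Σ P(x) log₂(P(x)):
  -P(1)·log₂(P(1)) = -(29/30)·log₂(29/30) = 0.04728
  -P(2)·log₂(P(2)) = -(1/30)·log₂(1/30) = 0.16356
H(P) = 0.04728 + 0.16356 = 0.21084 bits

log₂(2) = 1.00000 bits

D_KL(P||U) = 1.00000 - 0.21084 = 0.78916 ≈ 0.7892 bits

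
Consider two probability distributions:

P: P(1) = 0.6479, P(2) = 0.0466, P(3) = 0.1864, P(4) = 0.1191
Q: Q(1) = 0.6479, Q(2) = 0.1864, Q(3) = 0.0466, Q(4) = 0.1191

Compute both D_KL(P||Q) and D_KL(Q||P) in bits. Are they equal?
D_KL(P||Q) = 0.2796 bits, D_KL(Q||P) = 0.2796 bits. Yes, in this case they are equal (although KL divergence is not symmetric in general).

D_KL(P||Q) = Σ P(x) log₂(P(x)/Q(x))

Computing term by term:
  P(1)·log₂(P(1)/Q(1)) = 0.6479·log₂(0.6479/0.6479) = 0.00000
  P(2)·log₂(P(2)/Q(2)) = 0.0466·log₂(0.0466/0.1864) = -0.09320
  P(3)·log₂(P(3)/Q(3)) = 0.1864·log₂(0.1864/0.0466) = 0.37280
  P(4)·log₂(P(4)/Q(4)) = 0.1191·log₂(0.1191/0.1191) = 0.00000

D_KL(P||Q) = 0.00000 - 0.09320 + 0.37280 + 0.00000 = 0.27960 ≈ 0.2796 bits

D_KL(Q||P) = Σ Q(x) log₂(Q(x)/P(x))

Computing term by term:
  Q(1)·log₂(Q(1)/P(1)) = 0.6479·log₂(0.6479/0.6479) = 0.00000
  Q(2)·log₂(Q(2)/P(2)) = 0.1864·log₂(0.1864/0.0466) = 0.37280
  Q(3)·log₂(Q(3)/P(3)) = 0.0466·log₂(0.0466/0.1864) = -0.09320
  Q(4)·log₂(Q(4)/P(4)) = 0.1191·log₂(0.1191/0.1191) = 0.00000

D_KL(Q||P) = 0.00000 + 0.37280 - 0.09320 + 0.00000 = 0.27960 ≈ 0.2796 bits

These ARE equal here. Q is P with outcomes relabeled (Q(2) = P(3), Q(3) = P(2)) by a relabeling that is its own inverse, so the two sums contain exactly the same terms in a different order. This is a special case — KL divergence is not symmetric in general: D_KL(P||Q) ≠ D_KL(Q||P) for most P, Q.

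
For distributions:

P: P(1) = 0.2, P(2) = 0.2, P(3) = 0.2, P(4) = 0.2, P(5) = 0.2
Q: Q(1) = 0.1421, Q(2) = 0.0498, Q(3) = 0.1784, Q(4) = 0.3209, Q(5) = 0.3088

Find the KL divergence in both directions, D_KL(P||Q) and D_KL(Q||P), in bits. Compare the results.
D_KL(P||Q) = 0.2710 bits, D_KL(Q||P) = 0.2130 bits. D_KL(P||Q) is larger than D_KL(Q||P) by 0.0580 bits; the two directions differ.

D_KL(P||Q) = Σ P(x) log₂(P(x)/Q(x))

Computing term by term:
  P(1)·log₂(P(1)/Q(1)) = 0.2·log₂(0.2/0.1421) = 0.09862
  P(2)·log₂(P(2)/Q(2)) = 0.2·log₂(0.2/0.0498) = 0.40116
  P(3)·log₂(P(3)/Q(3)) = 0.2·log₂(0.2/0.1784) = 0.03298
  P(4)·log₂(P(4)/Q(4)) = 0.2·log₂(0.2/0.3209) = -0.13642
  P(5)·log₂(P(5)/Q(5)) = 0.2·log₂(0.2/0.3088) = -0.12533

D_KL(P||Q) = 0.09862 + 0.40116 + 0.03298 - 0.13642 - 0.12533 = 0.27101 ≈ 0.2710 bits

D_KL(Q||P) = Σ Q(x) log₂(Q(x)/P(x))

Computing term by term:
  Q(1)·log₂(Q(1)/P(1)) = 0.1421·log₂(0.1421/0.2) = -0.07007
  Q(2)·log₂(Q(2)/P(2)) = 0.0498·log₂(0.0498/0.2) = -0.09989
  Q(3)·log₂(Q(3)/P(3)) = 0.1784·log₂(0.1784/0.2) = -0.02942
  Q(4)·log₂(Q(4)/P(4)) = 0.3209·log₂(0.3209/0.2) = 0.21889
  Q(5)·log₂(Q(5)/P(5)) = 0.3088·log₂(0.3088/0.2) = 0.19352

D_KL(Q||P) = -0.07007 - 0.09989 - 0.02942 + 0.21889 + 0.19352 = 0.21303 ≈ 0.2130 bits

These are NOT equal (difference: 0.0580 bits). KL divergence is asymmetric: D_KL(P||Q) ≠ D_KL(Q||P) in general.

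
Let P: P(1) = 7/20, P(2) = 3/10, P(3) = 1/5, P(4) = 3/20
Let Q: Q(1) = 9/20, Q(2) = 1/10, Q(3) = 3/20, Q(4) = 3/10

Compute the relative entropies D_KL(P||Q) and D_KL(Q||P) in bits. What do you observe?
D_KL(P||Q) = 0.2816 bits, D_KL(Q||P) = 0.2424 bits. The two directions give different values (D_KL(P||Q) exceeds D_KL(Q||P) by 0.0392 bits): KL divergence is asymmetric.

D_KL(P||Q) = Σ P(x) log₂(P(x)/Q(x))

Computing term by term:
  P(1)·log₂(P(1)/Q(1)) = (7/20)·log₂((7/20)/(9/20)) = -0.12690
  P(2)·log₂(P(2)/Q(2)) = (3/10)·log₂((3/10)/(1/10)) = 0.47549
  P(3)·log₂(P(3)/Q(3)) = (1/5)·log₂((1/5)/(3/20)) = 0.08301
  P(4)·log₂(P(4)/Q(4)) = (3/20)·log₂((3/20)/(3/10)) = -0.15000

D_KL(P||Q) = -0.12690 + 0.47549 + 0.08301 - 0.15000 = 0.28160 ≈ 0.2816 bits

D_KL(Q||P) = Σ Q(x) log₂(Q(x)/P(x))

Computing term by term:
  Q(1)·log₂(Q(1)/P(1)) = (9/20)·log₂((9/20)/(7/20)) = 0.16316
  Q(2)·log₂(Q(2)/P(2)) = (1/10)·log₂((1/10)/(3/10)) = -0.15850
  Q(3)·log₂(Q(3)/P(3)) = (3/20)·log₂((3/20)/(1/5)) = -0.06226
  Q(4)·log₂(Q(4)/P(4)) = (3/10)·log₂((3/10)/(3/20)) = 0.30000

D_KL(Q||P) = 0.16316 - 0.15850 - 0.06226 + 0.30000 = 0.24240 ≈ 0.2424 bits

These are NOT equal (difference: 0.0392 bits). KL divergence is asymmetric: D_KL(P||Q) ≠ D_KL(Q||P) in general.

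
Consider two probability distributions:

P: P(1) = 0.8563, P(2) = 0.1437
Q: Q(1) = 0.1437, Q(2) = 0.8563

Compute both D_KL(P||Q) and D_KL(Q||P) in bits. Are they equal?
D_KL(P||Q) = 1.8350 bits, D_KL(Q||P) = 1.8350 bits. Yes, in this case they are equal (although KL divergence is not symmetric in general).

D_KL(P||Q) = Σ P(x) log₂(P(x)/Q(x))

Computing term by term:
  P(1)·log₂(P(1)/Q(1)) = 0.8563·log₂(0.8563/0.1437) = 2.20502
  P(2)·log₂(P(2)/Q(2)) = 0.1437·log₂(0.1437/0.8563) = -0.37004

D_KL(P||Q) = 2.20502 - 0.37004 = 1.83498 ≈ 1.8350 bits

D_KL(Q||P) = Σ Q(x) log₂(Q(x)/P(x))

Computing term by term:
  Q(1)·log₂(Q(1)/P(1)) = 0.1437·log₂(0.1437/0.8563) = -0.37004
  Q(2)·log₂(Q(2)/P(2)) = 0.8563·log₂(0.8563/0.1437) = 2.20502

D_KL(Q||P) = -0.37004 + 2.20502 = 1.83498 ≈ 1.8350 bits

These ARE equal here. Q is P with outcomes relabeled (Q(1) = P(2), Q(2) = P(1)) by a relabeling that is its own inverse, so the two sums contain exactly the same terms in a different order. This is a special case — KL divergence is not symmetric in general: D_KL(P||Q) ≠ D_KL(Q||P) for most P, Q.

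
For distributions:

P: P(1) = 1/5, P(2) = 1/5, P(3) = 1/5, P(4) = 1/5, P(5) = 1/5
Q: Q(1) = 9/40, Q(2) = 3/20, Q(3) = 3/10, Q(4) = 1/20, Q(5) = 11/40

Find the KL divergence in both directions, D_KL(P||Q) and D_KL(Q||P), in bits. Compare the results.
D_KL(P||Q) = 0.2401 bits, D_KL(Q||P) = 0.1778 bits. D_KL(P||Q) is larger than D_KL(Q||P) by 0.0623 bits; the two directions differ.

D_KL(P||Q) = Σ P(x) log₂(P(x)/Q(x))

Computing term by term:
  P(1)·log₂(P(1)/Q(1)) = (1/5)·log₂((1/5)/(9/40)) = -0.03399
  P(2)·log₂(P(2)/Q(2)) = (1/5)·log₂((1/5)/(3/20)) = 0.08301
  P(3)·log₂(P(3)/Q(3)) = (1/5)·log₂((1/5)/(3/10)) = -0.11699
  P(4)·log₂(P(4)/Q(4)) = (1/5)·log₂((1/5)/(1/20)) = 0.40000
  P(5)·log₂(P(5)/Q(5)) = (1/5)·log₂((1/5)/(11/40)) = -0.09189

D_KL(P||Q) = -0.03399 + 0.08301 - 0.11699 + 0.40000 - 0.09189 = 0.24014 ≈ 0.2401 bits

D_KL(Q||P) = Σ Q(x) log₂(Q(x)/P(x))

Computing term by term:
  Q(1)·log₂(Q(1)/P(1)) = (9/40)·log₂((9/40)/(1/5)) = 0.03823
  Q(2)·log₂(Q(2)/P(2)) = (3/20)·log₂((3/20)/(1/5)) = -0.06226
  Q(3)·log₂(Q(3)/P(3)) = (3/10)·log₂((3/10)/(1/5)) = 0.17549
  Q(4)·log₂(Q(4)/P(4)) = (1/20)·log₂((1/20)/(1/5)) = -0.10000
  Q(5)·log₂(Q(5)/P(5)) = (11/40)·log₂((11/40)/(1/5)) = 0.12634

D_KL(Q||P) = 0.03823 - 0.06226 + 0.17549 - 0.10000 + 0.12634 = 0.17780 ≈ 0.1778 bits

These are NOT equal (difference: 0.0623 bits). KL divergence is asymmetric: D_KL(P||Q) ≠ D_KL(Q||P) in general.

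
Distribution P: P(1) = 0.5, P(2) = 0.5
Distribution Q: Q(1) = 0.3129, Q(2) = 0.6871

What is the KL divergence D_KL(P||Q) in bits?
0.1088 bits

D_KL(P||Q) = Σ P(x) log₂(P(x)/Q(x))

Computing term by term:
  P(1)·log₂(P(1)/Q(1)) = 0.5·log₂(0.5/0.3129) = 0.33811
  P(2)·log₂(P(2)/Q(2)) = 0.5·log₂(0.5/0.6871) = -0.22930

D_KL(P||Q) = 0.33811 - 0.22930 = 0.10881 ≈ 0.1088 bits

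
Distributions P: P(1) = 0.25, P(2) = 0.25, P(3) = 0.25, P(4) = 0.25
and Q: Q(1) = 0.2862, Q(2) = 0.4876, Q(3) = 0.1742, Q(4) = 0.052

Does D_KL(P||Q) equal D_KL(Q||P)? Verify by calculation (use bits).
D_KL(P||Q) = 0.4069 bits, D_KL(Q||P) = 0.3172 bits. No — D_KL(P||Q) ≠ D_KL(Q||P) for this pair.

D_KL(P||Q) = Σ P(x) log₂(P(x)/Q(x))

Computing term by term:
  P(1)·log₂(P(1)/Q(1)) = 0.25·log₂(0.25/0.2862) = -0.04877
  P(2)·log₂(P(2)/Q(2)) = 0.25·log₂(0.25/0.4876) = -0.24094
  P(3)·log₂(P(3)/Q(3)) = 0.25·log₂(0.25/0.1742) = 0.13030
  P(4)·log₂(P(4)/Q(4)) = 0.25·log₂(0.25/0.052) = 0.56634

D_KL(P||Q) = -0.04877 - 0.24094 + 0.13030 + 0.56634 = 0.40693 ≈ 0.4069 bits

D_KL(Q||P) = Σ Q(x) log₂(Q(x)/P(x))

Computing term by term:
  Q(1)·log₂(Q(1)/P(1)) = 0.2862·log₂(0.2862/0.25) = 0.05584
  Q(2)·log₂(Q(2)/P(2)) = 0.4876·log₂(0.4876/0.25) = 0.46993
  Q(3)·log₂(Q(3)/P(3)) = 0.1742·log₂(0.1742/0.25) = -0.09079
  Q(4)·log₂(Q(4)/P(4)) = 0.052·log₂(0.052/0.25) = -0.11780

D_KL(Q||P) = 0.05584 + 0.46993 - 0.09079 - 0.11780 = 0.31718 ≈ 0.3172 bits

These are NOT equal (difference: 0.0897 bits). KL divergence is asymmetric: D_KL(P||Q) ≠ D_KL(Q||P) in general.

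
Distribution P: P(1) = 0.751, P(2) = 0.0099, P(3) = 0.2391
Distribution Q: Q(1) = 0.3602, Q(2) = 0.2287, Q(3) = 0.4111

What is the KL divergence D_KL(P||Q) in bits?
0.5643 bits

D_KL(P||Q) = Σ P(x) log₂(P(x)/Q(x))

Computing term by term:
  P(1)·log₂(P(1)/Q(1)) = 0.751·log₂(0.751/0.3602) = 0.79607
  P(2)·log₂(P(2)/Q(2)) = 0.0099·log₂(0.0099/0.2287) = -0.04485
  P(3)·log₂(P(3)/Q(3)) = 0.2391·log₂(0.2391/0.4111) = -0.18695

D_KL(P||Q) = 0.79607 - 0.04485 - 0.18695 = 0.56427 ≈ 0.5643 bits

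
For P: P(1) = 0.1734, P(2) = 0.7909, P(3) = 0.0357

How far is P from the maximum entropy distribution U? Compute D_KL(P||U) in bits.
0.7073 bits

U(i) = 1/3 for all i

D_KL(P||U) = Σ P(x) log₂(P(x) / (1/3))
           = Σ P(x) log₂(P(x)) + log₂(3)
           = log₂(3) - H(P)

H(P) = -Σ P(x) log₂(P(x)):
  -P(1)·log₂(P(1)) = -(0.1734)·log₂(0.1734) = 0.43832
  -P(2)·log₂(P(2)) = -(0.7909)·log₂(0.7909) = 0.26767
  -P(3)·log₂(P(3)) = -(0.0357)·log₂(0.0357) = 0.17164
H(P) = 0.43832 + 0.26767 + 0.17164 = 0.87763 bits

log₂(3) = 1.58496 bits

D_KL(P||U) = 1.58496 - 0.87763 = 0.70733 ≈ 0.7073 bits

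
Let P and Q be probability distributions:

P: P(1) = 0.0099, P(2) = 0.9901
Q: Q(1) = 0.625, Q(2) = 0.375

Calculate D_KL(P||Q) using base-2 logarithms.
1.3276 bits

D_KL(P||Q) = Σ P(x) log₂(P(x)/Q(x))

Computing term by term:
  P(1)·log₂(P(1)/Q(1)) = 0.0099·log₂(0.0099/0.625) = -0.05920
  P(2)·log₂(P(2)/Q(2)) = 0.9901·log₂(0.9901/0.375) = 1.38682

D_KL(P||Q) = -0.05920 + 1.38682 = 1.32762 ≈ 1.3276 bits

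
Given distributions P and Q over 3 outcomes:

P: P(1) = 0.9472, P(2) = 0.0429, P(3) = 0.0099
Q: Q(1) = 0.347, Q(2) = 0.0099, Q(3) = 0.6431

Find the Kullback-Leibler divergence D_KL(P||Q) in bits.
1.4034 bits

D_KL(P||Q) = Σ P(x) log₂(P(x)/Q(x))

Computing term by term:
  P(1)·log₂(P(1)/Q(1)) = 0.9472·log₂(0.9472/0.347) = 1.37224
  P(2)·log₂(P(2)/Q(2)) = 0.0429·log₂(0.0429/0.0099) = 0.09075
  P(3)·log₂(P(3)/Q(3)) = 0.0099·log₂(0.0099/0.6431) = -0.05961

D_KL(P||Q) = 1.37224 + 0.09075 - 0.05961 = 1.40338 ≈ 1.4034 bits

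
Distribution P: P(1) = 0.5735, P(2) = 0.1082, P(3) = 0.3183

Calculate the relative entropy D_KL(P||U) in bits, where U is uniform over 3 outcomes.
0.2521 bits

U(i) = 1/3 for all i

D_KL(P||U) = Σ P(x) log₂(P(x) / (1/3))
           = Σ P(x) log₂(P(x)) + log₂(3)
           = log₂(3) - H(P)

H(P) = -Σ P(x) log₂(P(x)):
  -P(1)·log₂(P(1)) = -(0.5735)·log₂(0.5735) = 0.46002
  -P(2)·log₂(P(2)) = -(0.1082)·log₂(0.1082) = 0.34713
  -P(3)·log₂(P(3)) = -(0.3183)·log₂(0.3183) = 0.52569
H(P) = 0.46002 + 0.34713 + 0.52569 = 1.33284 bits

log₂(3) = 1.58496 bits

D_KL(P||U) = 1.58496 - 1.33284 = 0.25212 ≈ 0.2521 bits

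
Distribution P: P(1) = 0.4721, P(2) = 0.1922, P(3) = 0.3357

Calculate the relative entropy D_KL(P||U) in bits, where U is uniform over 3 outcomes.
0.0878 bits

U(i) = 1/3 for all i

D_KL(P||U) = Σ P(x) log₂(P(x) / (1/3))
           = Σ P(x) log₂(P(x)) + log₂(3)
           = log₂(3) - H(P)

H(P) = -Σ P(x) log₂(P(x)):
  -P(1)·log₂(P(1)) = -(0.4721)·log₂(0.4721) = 0.51121
  -P(2)·log₂(P(2)) = -(0.1922)·log₂(0.1922) = 0.45731
  -P(3)·log₂(P(3)) = -(0.3357)·log₂(0.3357) = 0.52865
H(P) = 0.51121 + 0.45731 + 0.52865 = 1.49717 bits

log₂(3) = 1.58496 bits

D_KL(P||U) = 1.58496 - 1.49717 = 0.08779 ≈ 0.0878 bits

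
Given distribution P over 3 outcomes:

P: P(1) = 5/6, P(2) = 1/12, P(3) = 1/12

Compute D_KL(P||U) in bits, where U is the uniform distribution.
0.7683 bits

U(i) = 1/3 for all i

D_KL(P||U) = Σ P(x) log₂(P(x) / (1/3))
           = Σ P(x) log₂(P(x)) + log₂(3)
           = log₂(3) - H(P)

H(P) = -Σ P(x) log₂(P(x)):
  -P(1)·log₂(P(1)) = -(5/6)·log₂(5/6) = 0.21920
  -P(2)·log₂(P(2)) = -(1/12)·log₂(1/12) = 0.29875
  -P(3)·log₂(P(3)) = -(1/12)·log₂(1/12) = 0.29875
H(P) = 0.21920 + 0.29875 + 0.29875 = 0.81670 bits

log₂(3) = 1.58496 bits

D_KL(P||U) = 1.58496 - 0.81670 = 0.76826 ≈ 0.7683 bits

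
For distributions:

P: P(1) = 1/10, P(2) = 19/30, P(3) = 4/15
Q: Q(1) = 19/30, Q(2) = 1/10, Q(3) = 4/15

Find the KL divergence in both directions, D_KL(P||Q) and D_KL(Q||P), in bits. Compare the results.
D_KL(P||Q) = 1.4202 bits, D_KL(Q||P) = 1.4202 bits. The two directions give exactly the same value for this pair.

D_KL(P||Q) = Σ P(x) log₂(P(x)/Q(x))

Computing term by term:
  P(1)·log₂(P(1)/Q(1)) = (1/10)·log₂((1/10)/(19/30)) = -0.26630
  P(2)·log₂(P(2)/Q(2)) = (19/30)·log₂((19/30)/(1/10)) = 1.68654
  P(3)·log₂(P(3)/Q(3)) = (4/15)·log₂((4/15)/(4/15)) = 0.00000

D_KL(P||Q) = -0.26630 + 1.68654 + 0.00000 = 1.42024 ≈ 1.4202 bits

D_KL(Q||P) = Σ Q(x) log₂(Q(x)/P(x))

Computing term by term:
  Q(1)·log₂(Q(1)/P(1)) = (19/30)·log₂((19/30)/(1/10)) = 1.68654
  Q(2)·log₂(Q(2)/P(2)) = (1/10)·log₂((1/10)/(19/30)) = -0.26630
  Q(3)·log₂(Q(3)/P(3)) = (4/15)·log₂((4/15)/(4/15)) = 0.00000

D_KL(Q||P) = 1.68654 - 0.26630 + 0.00000 = 1.42024 ≈ 1.4202 bits

These ARE equal here. Q is P with outcomes relabeled (Q(1) = P(2), Q(2) = P(1)) by a relabeling that is its own inverse, so the two sums contain exactly the same terms in a different order. This is a special case — KL divergence is not symmetric in general: D_KL(P||Q) ≠ D_KL(Q||P) for most P, Q.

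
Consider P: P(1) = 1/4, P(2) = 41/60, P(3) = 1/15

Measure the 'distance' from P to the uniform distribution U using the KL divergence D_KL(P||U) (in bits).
0.4491 bits

U(i) = 1/3 for all i

D_KL(P||U) = Σ P(x) log₂(P(x) / (1/3))
           = Σ P(x) log₂(P(x)) + log₂(3)
           = log₂(3) - H(P)

H(P) = -Σ P(x) log₂(P(x)):
  -P(1)·log₂(P(1)) = -(1/4)·log₂(1/4) = 0.50000
  -P(2)·log₂(P(2)) = -(41/60)·log₂(41/60) = 0.37538
  -P(3)·log₂(P(3)) = -(1/15)·log₂(1/15) = 0.26046
H(P) = 0.50000 + 0.37538 + 0.26046 = 1.13584 bits

log₂(3) = 1.58496 bits

D_KL(P||U) = 1.58496 - 1.13584 = 0.44912 ≈ 0.4491 bits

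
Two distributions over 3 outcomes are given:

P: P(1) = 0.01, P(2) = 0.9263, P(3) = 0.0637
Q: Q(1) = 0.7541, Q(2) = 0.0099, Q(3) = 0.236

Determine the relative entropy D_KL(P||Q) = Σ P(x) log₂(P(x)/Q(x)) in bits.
5.8826 bits

D_KL(P||Q) = Σ P(x) log₂(P(x)/Q(x))

Computing term by term:
  P(1)·log₂(P(1)/Q(1)) = 0.01·log₂(0.01/0.7541) = -0.06237
  P(2)·log₂(P(2)/Q(2)) = 0.9263·log₂(0.9263/0.0099) = 6.06533
  P(3)·log₂(P(3)/Q(3)) = 0.0637·log₂(0.0637/0.236) = -0.12036

D_KL(P||Q) = -0.06237 + 6.06533 - 0.12036 = 5.88260 ≈ 5.8826 bits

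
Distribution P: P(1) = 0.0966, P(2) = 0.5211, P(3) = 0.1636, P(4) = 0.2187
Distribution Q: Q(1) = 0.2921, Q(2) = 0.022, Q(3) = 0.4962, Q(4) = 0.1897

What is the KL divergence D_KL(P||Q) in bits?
2.0081 bits

D_KL(P||Q) = Σ P(x) log₂(P(x)/Q(x))

Computing term by term:
  P(1)·log₂(P(1)/Q(1)) = 0.0966·log₂(0.0966/0.2921) = -0.15421
  P(2)·log₂(P(2)/Q(2)) = 0.5211·log₂(0.5211/0.022) = 2.37933
  P(3)·log₂(P(3)/Q(3)) = 0.1636·log₂(0.1636/0.4962) = -0.26188
  P(4)·log₂(P(4)/Q(4)) = 0.2187·log₂(0.2187/0.1897) = 0.04488

D_KL(P||Q) = -0.15421 + 2.37933 - 0.26188 + 0.04488 = 2.00812 ≈ 2.0081 bits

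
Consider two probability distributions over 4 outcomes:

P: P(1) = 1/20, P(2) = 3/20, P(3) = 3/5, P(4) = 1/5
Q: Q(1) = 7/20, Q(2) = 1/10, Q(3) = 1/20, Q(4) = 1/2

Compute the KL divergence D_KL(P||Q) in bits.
1.8340 bits

D_KL(P||Q) = Σ P(x) log₂(P(x)/Q(x))

Computing term by term:
  P(1)·log₂(P(1)/Q(1)) = (1/20)·log₂((1/20)/(7/20)) = -0.14037
  P(2)·log₂(P(2)/Q(2)) = (3/20)·log₂((3/20)/(1/10)) = 0.08774
  P(3)·log₂(P(3)/Q(3)) = (3/5)·log₂((3/5)/(1/20)) = 2.15098
  P(4)·log₂(P(4)/Q(4)) = (1/5)·log₂((1/5)/(1/2)) = -0.26439

D_KL(P||Q) = -0.14037 + 0.08774 + 2.15098 - 0.26439 = 1.83396 ≈ 1.8340 bits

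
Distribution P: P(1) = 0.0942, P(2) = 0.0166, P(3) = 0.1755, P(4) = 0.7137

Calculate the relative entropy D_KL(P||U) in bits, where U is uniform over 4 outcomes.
0.7929 bits

U(i) = 1/4 for all i

D_KL(P||U) = Σ P(x) log₂(P(x) / (1/4))
           = Σ P(x) log₂(P(x)) + log₂(4)
           = log₂(4) - H(P)

H(P) = -Σ P(x) log₂(P(x)):
  -P(1)·log₂(P(1)) = -(0.0942)·log₂(0.0942) = 0.32105
  -P(2)·log₂(P(2)) = -(0.0166)·log₂(0.0166) = 0.09815
  -P(3)·log₂(P(3)) = -(0.1755)·log₂(0.1755) = 0.44059
  -P(4)·log₂(P(4)) = -(0.7137)·log₂(0.7137) = 0.34729
H(P) = 0.32105 + 0.09815 + 0.44059 + 0.34729 = 1.20708 bits

log₂(4) = 2.00000 bits

D_KL(P||U) = 2.00000 - 1.20708 = 0.79292 ≈ 0.7929 bits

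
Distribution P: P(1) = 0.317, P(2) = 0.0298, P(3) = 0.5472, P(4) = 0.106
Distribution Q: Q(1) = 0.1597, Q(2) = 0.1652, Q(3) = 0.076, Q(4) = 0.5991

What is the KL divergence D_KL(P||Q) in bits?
1.5335 bits

D_KL(P||Q) = Σ P(x) log₂(P(x)/Q(x))

Computing term by term:
  P(1)·log₂(P(1)/Q(1)) = 0.317·log₂(0.317/0.1597) = 0.31355
  P(2)·log₂(P(2)/Q(2)) = 0.0298·log₂(0.0298/0.1652) = -0.07363
  P(3)·log₂(P(3)/Q(3)) = 0.5472·log₂(0.5472/0.076) = 1.55842
  P(4)·log₂(P(4)/Q(4)) = 0.106·log₂(0.106/0.5991) = -0.26487

D_KL(P||Q) = 0.31355 - 0.07363 + 1.55842 - 0.26487 = 1.53347 ≈ 1.5335 bits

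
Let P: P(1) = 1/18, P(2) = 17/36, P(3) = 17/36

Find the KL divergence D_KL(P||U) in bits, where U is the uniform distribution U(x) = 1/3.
0.3310 bits

U(i) = 1/3 for all i

D_KL(P||U) = Σ P(x) log₂(P(x) / (1/3))
           = Σ P(x) log₂(P(x)) + log₂(3)
           = log₂(3) - H(P)

H(P) = -Σ P(x) log₂(P(x)):
  -P(1)·log₂(P(1)) = -(1/18)·log₂(1/18) = 0.23166
  -P(2)·log₂(P(2)) = -(17/36)·log₂(17/36) = 0.51116
  -P(3)·log₂(P(3)) = -(17/36)·log₂(17/36) = 0.51116
H(P) = 0.23166 + 0.51116 + 0.51116 = 1.25398 bits

log₂(3) = 1.58496 bits

D_KL(P||U) = 1.58496 - 1.25398 = 0.33098 ≈ 0.3310 bits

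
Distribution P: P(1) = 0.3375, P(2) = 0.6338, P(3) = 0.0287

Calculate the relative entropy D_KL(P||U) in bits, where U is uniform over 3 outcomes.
0.4921 bits

U(i) = 1/3 for all i

D_KL(P||U) = Σ P(x) log₂(P(x) / (1/3))
           = Σ P(x) log₂(P(x)) + log₂(3)
           = log₂(3) - H(P)

H(P) = -Σ P(x) log₂(P(x)):
  -P(1)·log₂(P(1)) = -(0.3375)·log₂(0.3375) = 0.52888
  -P(2)·log₂(P(2)) = -(0.6338)·log₂(0.6338) = 0.41698
  -P(3)·log₂(P(3)) = -(0.0287)·log₂(0.0287) = 0.14702
H(P) = 0.52888 + 0.41698 + 0.14702 = 1.09288 bits

log₂(3) = 1.58496 bits

D_KL(P||U) = 1.58496 - 1.09288 = 0.49208 ≈ 0.4921 bits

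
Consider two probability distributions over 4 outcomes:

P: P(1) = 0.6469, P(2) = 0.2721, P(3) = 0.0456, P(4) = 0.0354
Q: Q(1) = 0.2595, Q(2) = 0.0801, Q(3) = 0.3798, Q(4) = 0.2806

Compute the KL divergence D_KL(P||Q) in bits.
1.0874 bits

D_KL(P||Q) = Σ P(x) log₂(P(x)/Q(x))

Computing term by term:
  P(1)·log₂(P(1)/Q(1)) = 0.6469·log₂(0.6469/0.2595) = 0.85249
  P(2)·log₂(P(2)/Q(2)) = 0.2721·log₂(0.2721/0.0801) = 0.48006
  P(3)·log₂(P(3)/Q(3)) = 0.0456·log₂(0.0456/0.3798) = -0.13945
  P(4)·log₂(P(4)/Q(4)) = 0.0354·log₂(0.0354/0.2806) = -0.10573

D_KL(P||Q) = 0.85249 + 0.48006 - 0.13945 - 0.10573 = 1.08737 ≈ 1.0874 bits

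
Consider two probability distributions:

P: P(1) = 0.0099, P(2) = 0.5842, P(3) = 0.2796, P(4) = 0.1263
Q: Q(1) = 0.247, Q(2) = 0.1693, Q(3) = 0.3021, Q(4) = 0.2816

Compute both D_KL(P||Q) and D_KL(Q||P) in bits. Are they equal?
D_KL(P||Q) = 0.8206 bits, D_KL(Q||P) = 1.2033 bits. No, they are not equal.

D_KL(P||Q) = Σ P(x) log₂(P(x)/Q(x))

Computing term by term:
  P(1)·log₂(P(1)/Q(1)) = 0.0099·log₂(0.0099/0.247) = -0.04595
  P(2)·log₂(P(2)/Q(2)) = 0.5842·log₂(0.5842/0.1693) = 1.04390
  P(3)·log₂(P(3)/Q(3)) = 0.2796·log₂(0.2796/0.3021) = -0.03122
  P(4)·log₂(P(4)/Q(4)) = 0.1263·log₂(0.1263/0.2816) = -0.14610

D_KL(P||Q) = -0.04595 + 1.04390 - 0.03122 - 0.14610 = 0.82063 ≈ 0.8206 bits

D_KL(Q||P) = Σ Q(x) log₂(Q(x)/P(x))

Computing term by term:
  Q(1)·log₂(Q(1)/P(1)) = 0.247·log₂(0.247/0.0099) = 1.14631
  Q(2)·log₂(Q(2)/P(2)) = 0.1693·log₂(0.1693/0.5842) = -0.30252
  Q(3)·log₂(Q(3)/P(3)) = 0.3021·log₂(0.3021/0.2796) = 0.03373
  Q(4)·log₂(Q(4)/P(4)) = 0.2816·log₂(0.2816/0.1263) = 0.32575

D_KL(Q||P) = 1.14631 - 0.30252 + 0.03373 + 0.32575 = 1.20327 ≈ 1.2033 bits

These are NOT equal (difference: 0.3827 bits). KL divergence is asymmetric: D_KL(P||Q) ≠ D_KL(Q||P) in general.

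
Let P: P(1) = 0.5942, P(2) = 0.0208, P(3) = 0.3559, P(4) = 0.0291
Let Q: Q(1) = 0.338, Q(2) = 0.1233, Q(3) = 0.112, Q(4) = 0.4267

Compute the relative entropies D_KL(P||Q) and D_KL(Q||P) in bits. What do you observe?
D_KL(P||Q) = 0.9111 bits, D_KL(Q||P) = 1.5077 bits. The two directions give different values (D_KL(Q||P) exceeds D_KL(P||Q) by 0.5966 bits): KL divergence is asymmetric.

D_KL(P||Q) = Σ P(x) log₂(P(x)/Q(x))

Computing term by term:
  P(1)·log₂(P(1)/Q(1)) = 0.5942·log₂(0.5942/0.338) = 0.48363
  P(2)·log₂(P(2)/Q(2)) = 0.0208·log₂(0.0208/0.1233) = -0.05340
  P(3)·log₂(P(3)/Q(3)) = 0.3559·log₂(0.3559/0.112) = 0.59363
  P(4)·log₂(P(4)/Q(4)) = 0.0291·log₂(0.0291/0.4267) = -0.11274

D_KL(P||Q) = 0.48363 - 0.05340 + 0.59363 - 0.11274 = 0.91112 ≈ 0.9111 bits

D_KL(Q||P) = Σ Q(x) log₂(Q(x)/P(x))

Computing term by term:
  Q(1)·log₂(Q(1)/P(1)) = 0.338·log₂(0.338/0.5942) = -0.27511
  Q(2)·log₂(Q(2)/P(2)) = 0.1233·log₂(0.1233/0.0208) = 0.31657
  Q(3)·log₂(Q(3)/P(3)) = 0.112·log₂(0.112/0.3559) = -0.18681
  Q(4)·log₂(Q(4)/P(4)) = 0.4267·log₂(0.4267/0.0291) = 1.65309

D_KL(Q||P) = -0.27511 + 0.31657 - 0.18681 + 1.65309 = 1.50774 ≈ 1.5077 bits

These are NOT equal (difference: 0.5966 bits). KL divergence is asymmetric: D_KL(P||Q) ≠ D_KL(Q||P) in general.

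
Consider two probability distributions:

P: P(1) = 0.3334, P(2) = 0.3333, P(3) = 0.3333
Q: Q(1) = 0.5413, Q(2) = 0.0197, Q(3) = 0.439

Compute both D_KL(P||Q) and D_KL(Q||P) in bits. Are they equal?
D_KL(P||Q) = 0.9945 bits, D_KL(Q||P) = 0.4725 bits. No, they are not equal.

D_KL(P||Q) = Σ P(x) log₂(P(x)/Q(x))

Computing term by term:
  P(1)·log₂(P(1)/Q(1)) = 0.3334·log₂(0.3334/0.5413) = -0.23310
  P(2)·log₂(P(2)/Q(2)) = 0.3333·log₂(0.3333/0.0197) = 1.36005
  P(3)·log₂(P(3)/Q(3)) = 0.3333·log₂(0.3333/0.439) = -0.13245

D_KL(P||Q) = -0.23310 + 1.36005 - 0.13245 = 0.99450 ≈ 0.9945 bits

D_KL(Q||P) = Σ Q(x) log₂(Q(x)/P(x))

Computing term by term:
  Q(1)·log₂(Q(1)/P(1)) = 0.5413·log₂(0.5413/0.3334) = 0.37846
  Q(2)·log₂(Q(2)/P(2)) = 0.0197·log₂(0.0197/0.3333) = -0.08039
  Q(3)·log₂(Q(3)/P(3)) = 0.439·log₂(0.439/0.3333) = 0.17446

D_KL(Q||P) = 0.37846 - 0.08039 + 0.17446 = 0.47253 ≈ 0.4725 bits

These are NOT equal (difference: 0.5220 bits). KL divergence is asymmetric: D_KL(P||Q) ≠ D_KL(Q||P) in general.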